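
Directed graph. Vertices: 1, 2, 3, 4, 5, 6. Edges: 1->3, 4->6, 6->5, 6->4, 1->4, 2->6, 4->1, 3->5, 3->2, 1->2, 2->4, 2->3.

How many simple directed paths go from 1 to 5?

7

1→2→3→5
1→2→4→6→5
1→2→6→5
1→3→2→4→6→5
1→3→2→6→5
1→3→5
1→4→6→5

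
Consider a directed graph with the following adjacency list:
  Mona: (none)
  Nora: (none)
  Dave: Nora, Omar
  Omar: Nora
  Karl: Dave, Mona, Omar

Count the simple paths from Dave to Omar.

1

Dave→Omar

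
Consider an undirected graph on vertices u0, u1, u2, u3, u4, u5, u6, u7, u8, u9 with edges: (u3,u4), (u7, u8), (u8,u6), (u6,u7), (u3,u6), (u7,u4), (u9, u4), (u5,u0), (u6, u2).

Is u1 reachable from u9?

Explore from u9.
Distance 1: reach u4.
Distance 2: reach u3, u7.
Distance 3: reach u6, u8.
Distance 4: reach u2.
The search is exhausted without reaching u1; it lies in a different component.

No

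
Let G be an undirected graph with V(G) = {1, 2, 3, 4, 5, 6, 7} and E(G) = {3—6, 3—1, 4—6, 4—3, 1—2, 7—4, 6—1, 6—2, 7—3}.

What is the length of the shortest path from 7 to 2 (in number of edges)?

3

Distance 0: 7.
Distance 1: 3, 4.
Distance 2: 1, 6.
Distance 3: 2 — contains 2.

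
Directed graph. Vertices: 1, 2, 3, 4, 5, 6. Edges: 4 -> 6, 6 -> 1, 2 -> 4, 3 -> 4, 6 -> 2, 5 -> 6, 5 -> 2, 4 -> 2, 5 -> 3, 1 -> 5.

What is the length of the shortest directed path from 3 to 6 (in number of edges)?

Distance 0: 3.
Distance 1: 4.
Distance 2: 2, 6 — contains 6.

2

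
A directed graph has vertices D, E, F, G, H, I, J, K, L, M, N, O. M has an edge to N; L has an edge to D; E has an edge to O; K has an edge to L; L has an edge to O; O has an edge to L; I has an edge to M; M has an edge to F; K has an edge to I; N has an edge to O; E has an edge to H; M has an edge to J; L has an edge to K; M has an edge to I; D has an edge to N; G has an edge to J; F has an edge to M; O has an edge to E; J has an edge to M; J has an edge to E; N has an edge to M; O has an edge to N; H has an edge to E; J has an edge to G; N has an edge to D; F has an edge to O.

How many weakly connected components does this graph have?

1

From D: component {D, E, F, G, H, I, J, K, L, M, N, O}.
That's 1 component.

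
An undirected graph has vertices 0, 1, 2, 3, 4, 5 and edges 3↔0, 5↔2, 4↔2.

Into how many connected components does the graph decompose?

From 0: component {0, 3}.
From 1: component {1}.
From 2: component {2, 4, 5}.
That's 3 components.

3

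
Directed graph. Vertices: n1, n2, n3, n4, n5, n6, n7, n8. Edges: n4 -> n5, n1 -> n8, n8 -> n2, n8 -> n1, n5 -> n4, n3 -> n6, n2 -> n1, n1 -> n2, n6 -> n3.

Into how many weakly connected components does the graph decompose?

From n1: component {n1, n2, n8}.
From n3: component {n3, n6}.
From n4: component {n4, n5}.
From n7: component {n7}.
That's 4 components.

4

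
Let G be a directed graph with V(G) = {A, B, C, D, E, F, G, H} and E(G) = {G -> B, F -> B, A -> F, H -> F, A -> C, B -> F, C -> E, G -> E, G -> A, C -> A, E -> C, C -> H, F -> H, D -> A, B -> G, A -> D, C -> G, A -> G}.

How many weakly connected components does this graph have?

1

From A: component {A, B, C, D, E, F, G, H}.
That's 1 component.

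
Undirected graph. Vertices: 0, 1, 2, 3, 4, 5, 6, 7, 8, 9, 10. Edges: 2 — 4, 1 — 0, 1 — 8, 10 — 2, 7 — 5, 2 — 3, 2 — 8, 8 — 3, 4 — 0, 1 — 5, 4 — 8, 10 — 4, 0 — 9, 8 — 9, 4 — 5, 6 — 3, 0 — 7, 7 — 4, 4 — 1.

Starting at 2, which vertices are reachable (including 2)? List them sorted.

0, 1, 2, 3, 4, 5, 6, 7, 8, 9, 10

Start at 2.
Its neighbours: 3, 4, 8, 10.
Then their neighbours: 0, 1, 5, 6, 7, 9.
Every vertex is now reached.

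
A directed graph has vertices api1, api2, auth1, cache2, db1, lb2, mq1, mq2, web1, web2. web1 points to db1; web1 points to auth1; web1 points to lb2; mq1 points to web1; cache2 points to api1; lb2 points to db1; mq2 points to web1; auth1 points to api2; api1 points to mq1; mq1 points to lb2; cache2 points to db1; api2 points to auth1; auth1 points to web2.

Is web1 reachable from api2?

Explore from api2.
Distance 1: reach auth1.
Distance 2: reach web2.
The search from api2 is exhausted; no directed path reaches web1.

No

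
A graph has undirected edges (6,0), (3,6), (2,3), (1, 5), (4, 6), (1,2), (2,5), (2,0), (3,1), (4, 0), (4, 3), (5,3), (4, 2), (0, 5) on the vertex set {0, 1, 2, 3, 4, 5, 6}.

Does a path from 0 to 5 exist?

Explore from 0.
Distance 1: reach 2, 4, 5, 6.
Found 5.

Yes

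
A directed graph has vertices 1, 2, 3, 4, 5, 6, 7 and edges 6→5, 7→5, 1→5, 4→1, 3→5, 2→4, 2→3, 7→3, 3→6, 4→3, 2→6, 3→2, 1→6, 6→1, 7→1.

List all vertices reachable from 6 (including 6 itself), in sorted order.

Start at 6.
Its neighbours: 1, 5.
Nothing further is reachable.

1, 5, 6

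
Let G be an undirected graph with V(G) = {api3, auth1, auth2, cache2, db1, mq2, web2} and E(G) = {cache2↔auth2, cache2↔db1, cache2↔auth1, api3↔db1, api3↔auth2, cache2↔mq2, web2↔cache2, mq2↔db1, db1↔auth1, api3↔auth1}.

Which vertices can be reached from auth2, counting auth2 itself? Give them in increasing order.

Start at auth2.
Its neighbours: api3, cache2.
Then their neighbours: auth1, db1, mq2, web2.
Every vertex is now reached.

api3, auth1, auth2, cache2, db1, mq2, web2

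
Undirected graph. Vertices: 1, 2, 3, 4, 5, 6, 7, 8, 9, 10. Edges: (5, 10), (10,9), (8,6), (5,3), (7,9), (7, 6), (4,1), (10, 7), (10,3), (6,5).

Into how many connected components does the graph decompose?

3

From 1: component {1, 4}.
From 2: component {2}.
From 3: component {3, 5, 6, 7, 8, 9, 10}.
That's 3 components.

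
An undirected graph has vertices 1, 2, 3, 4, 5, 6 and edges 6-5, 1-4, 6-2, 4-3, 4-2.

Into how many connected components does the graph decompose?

1

From 1: component {1, 2, 3, 4, 5, 6}.
That's 1 component.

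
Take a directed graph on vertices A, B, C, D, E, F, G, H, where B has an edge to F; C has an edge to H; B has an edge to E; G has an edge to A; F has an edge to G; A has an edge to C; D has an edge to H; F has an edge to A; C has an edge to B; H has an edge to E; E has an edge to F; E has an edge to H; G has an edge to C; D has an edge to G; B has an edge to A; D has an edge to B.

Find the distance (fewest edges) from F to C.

Distance 0: F.
Distance 1: A, G.
Distance 2: C — contains C.

2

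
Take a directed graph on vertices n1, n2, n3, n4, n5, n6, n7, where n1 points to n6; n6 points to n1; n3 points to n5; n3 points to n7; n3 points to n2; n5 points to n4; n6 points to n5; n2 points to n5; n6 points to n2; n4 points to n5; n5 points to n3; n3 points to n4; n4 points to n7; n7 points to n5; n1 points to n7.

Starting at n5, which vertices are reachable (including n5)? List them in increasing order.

Start at n5.
Its neighbours: n3, n4.
Then their neighbours: n2, n7.
Nothing further is reachable.

n2, n3, n4, n5, n7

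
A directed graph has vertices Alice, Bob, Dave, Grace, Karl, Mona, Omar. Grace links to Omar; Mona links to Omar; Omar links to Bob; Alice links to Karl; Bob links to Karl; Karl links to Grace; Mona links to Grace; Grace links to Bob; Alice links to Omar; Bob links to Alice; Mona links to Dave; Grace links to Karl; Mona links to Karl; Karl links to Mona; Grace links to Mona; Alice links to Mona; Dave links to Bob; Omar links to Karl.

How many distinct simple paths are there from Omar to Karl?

5

Omar→Bob→Alice→Karl
Omar→Bob→Alice→Mona→Grace→Karl
Omar→Bob→Alice→Mona→Karl
Omar→Bob→Karl
Omar→Karl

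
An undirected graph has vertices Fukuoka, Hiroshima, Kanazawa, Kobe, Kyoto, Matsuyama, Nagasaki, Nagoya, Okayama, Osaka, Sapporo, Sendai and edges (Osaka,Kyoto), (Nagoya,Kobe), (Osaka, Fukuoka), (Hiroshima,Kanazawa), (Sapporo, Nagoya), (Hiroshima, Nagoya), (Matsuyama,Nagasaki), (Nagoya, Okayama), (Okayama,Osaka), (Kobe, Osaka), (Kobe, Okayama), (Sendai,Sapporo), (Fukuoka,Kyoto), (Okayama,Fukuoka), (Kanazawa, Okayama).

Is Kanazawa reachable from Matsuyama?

No

Explore from Matsuyama.
Distance 1: reach Nagasaki.
The search is exhausted without reaching Kanazawa; it lies in a different component.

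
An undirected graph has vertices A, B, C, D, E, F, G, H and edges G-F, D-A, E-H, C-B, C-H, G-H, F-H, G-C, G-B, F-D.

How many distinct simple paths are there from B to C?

B–C
B–G–C
B–G–F–H–C
B–G–H–C

4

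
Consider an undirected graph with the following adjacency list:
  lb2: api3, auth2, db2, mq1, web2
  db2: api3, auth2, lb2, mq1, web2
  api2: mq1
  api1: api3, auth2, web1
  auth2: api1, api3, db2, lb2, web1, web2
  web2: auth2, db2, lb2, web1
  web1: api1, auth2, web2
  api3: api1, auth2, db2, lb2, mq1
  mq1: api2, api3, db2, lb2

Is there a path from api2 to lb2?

Yes

Explore from api2.
Distance 1: reach mq1.
Distance 2: reach api3, db2, lb2.
Found lb2.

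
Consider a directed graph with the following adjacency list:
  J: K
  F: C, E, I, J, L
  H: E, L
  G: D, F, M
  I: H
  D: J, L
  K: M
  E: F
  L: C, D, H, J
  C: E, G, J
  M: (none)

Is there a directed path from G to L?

Explore from G.
Distance 1: reach D, F, M.
Distance 2: reach C, E, I, J, L.
Found L.

Yes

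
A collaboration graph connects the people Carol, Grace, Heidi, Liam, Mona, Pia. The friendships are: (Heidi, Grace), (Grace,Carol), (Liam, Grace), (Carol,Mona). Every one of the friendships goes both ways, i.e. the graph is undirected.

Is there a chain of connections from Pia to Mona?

Pia has no edges, so nothing is reachable from it.

No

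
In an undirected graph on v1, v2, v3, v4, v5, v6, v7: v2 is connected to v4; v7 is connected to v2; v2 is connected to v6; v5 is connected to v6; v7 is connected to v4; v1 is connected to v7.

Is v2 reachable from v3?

v3 has no edges, so nothing is reachable from it.

No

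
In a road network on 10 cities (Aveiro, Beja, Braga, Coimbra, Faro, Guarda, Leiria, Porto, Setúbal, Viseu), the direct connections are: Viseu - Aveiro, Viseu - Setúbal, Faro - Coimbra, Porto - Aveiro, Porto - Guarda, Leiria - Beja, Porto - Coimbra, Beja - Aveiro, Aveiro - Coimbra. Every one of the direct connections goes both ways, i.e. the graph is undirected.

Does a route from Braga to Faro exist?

No

Braga has no edges, so nothing is reachable from it.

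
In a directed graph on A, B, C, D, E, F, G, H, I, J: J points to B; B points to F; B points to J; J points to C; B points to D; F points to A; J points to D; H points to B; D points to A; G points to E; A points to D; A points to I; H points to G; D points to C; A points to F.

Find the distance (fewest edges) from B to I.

Distance 0: B.
Distance 1: D, F, J.
Distance 2: A, C.
Distance 3: I — contains I.

3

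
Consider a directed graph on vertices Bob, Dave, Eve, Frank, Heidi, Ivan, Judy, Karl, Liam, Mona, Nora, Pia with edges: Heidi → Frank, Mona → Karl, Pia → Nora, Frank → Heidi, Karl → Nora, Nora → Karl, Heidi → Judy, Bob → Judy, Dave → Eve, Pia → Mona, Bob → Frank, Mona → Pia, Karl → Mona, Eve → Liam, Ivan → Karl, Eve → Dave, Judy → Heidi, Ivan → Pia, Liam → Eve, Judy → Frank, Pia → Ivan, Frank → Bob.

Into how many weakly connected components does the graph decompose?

3

From Bob: component {Bob, Frank, Heidi, Judy}.
From Dave: component {Dave, Eve, Liam}.
From Ivan: component {Ivan, Karl, Mona, Nora, Pia}.
That's 3 components.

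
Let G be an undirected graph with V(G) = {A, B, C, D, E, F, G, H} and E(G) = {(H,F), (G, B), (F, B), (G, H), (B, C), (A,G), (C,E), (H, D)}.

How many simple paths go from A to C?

2

A–G–B–C
A–G–H–F–B–C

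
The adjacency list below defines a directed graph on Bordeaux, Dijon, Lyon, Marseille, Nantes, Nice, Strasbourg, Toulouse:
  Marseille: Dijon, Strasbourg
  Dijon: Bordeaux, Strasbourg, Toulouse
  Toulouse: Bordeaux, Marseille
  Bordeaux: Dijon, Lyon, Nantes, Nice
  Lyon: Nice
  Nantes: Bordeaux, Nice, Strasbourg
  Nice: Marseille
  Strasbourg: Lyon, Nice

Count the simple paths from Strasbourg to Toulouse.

2

Strasbourg→Lyon→Nice→Marseille→Dijon→Toulouse
Strasbourg→Nice→Marseille→Dijon→Toulouse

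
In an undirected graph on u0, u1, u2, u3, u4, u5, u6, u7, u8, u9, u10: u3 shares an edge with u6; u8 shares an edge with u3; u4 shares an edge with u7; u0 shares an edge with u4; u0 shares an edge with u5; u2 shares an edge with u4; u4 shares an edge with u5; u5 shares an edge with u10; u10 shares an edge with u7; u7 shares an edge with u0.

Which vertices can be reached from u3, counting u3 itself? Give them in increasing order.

u3, u6, u8

Start at u3.
Its neighbours: u6, u8.
Nothing further is reachable.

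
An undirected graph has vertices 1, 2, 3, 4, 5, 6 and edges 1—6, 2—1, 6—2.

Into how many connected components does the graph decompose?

From 1: component {1, 2, 6}.
From 3: component {3}.
From 4: component {4}.
From 5: component {5}.
That's 4 components.

4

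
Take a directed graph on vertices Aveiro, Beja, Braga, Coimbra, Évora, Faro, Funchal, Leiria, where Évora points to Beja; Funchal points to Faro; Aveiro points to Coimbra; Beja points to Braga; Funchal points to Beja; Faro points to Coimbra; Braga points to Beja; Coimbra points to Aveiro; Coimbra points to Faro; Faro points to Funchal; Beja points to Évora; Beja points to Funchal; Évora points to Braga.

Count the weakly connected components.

2

From Aveiro: component {Aveiro, Beja, Braga, Coimbra, Évora, Faro, Funchal}.
From Leiria: component {Leiria}.
That's 2 components.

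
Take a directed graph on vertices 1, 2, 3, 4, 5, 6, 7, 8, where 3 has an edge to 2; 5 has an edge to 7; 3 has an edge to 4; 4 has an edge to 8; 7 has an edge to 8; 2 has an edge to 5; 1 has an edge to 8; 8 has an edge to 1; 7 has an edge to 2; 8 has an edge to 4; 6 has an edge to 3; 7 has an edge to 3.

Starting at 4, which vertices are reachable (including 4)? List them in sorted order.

Start at 4.
Its neighbours: 8.
Then their neighbours: 1.
Nothing further is reachable.

1, 4, 8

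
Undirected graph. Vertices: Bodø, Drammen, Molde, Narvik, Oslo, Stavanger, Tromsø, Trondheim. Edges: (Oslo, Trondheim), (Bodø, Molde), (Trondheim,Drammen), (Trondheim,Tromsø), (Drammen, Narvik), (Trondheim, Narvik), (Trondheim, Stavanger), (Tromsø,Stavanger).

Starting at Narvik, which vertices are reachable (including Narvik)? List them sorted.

Drammen, Narvik, Oslo, Stavanger, Tromsø, Trondheim

Start at Narvik.
Its neighbours: Drammen, Trondheim.
Then their neighbours: Oslo, Stavanger, Tromsø.
Nothing further is reachable.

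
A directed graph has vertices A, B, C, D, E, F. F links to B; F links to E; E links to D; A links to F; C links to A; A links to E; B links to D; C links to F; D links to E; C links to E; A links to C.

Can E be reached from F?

Yes

Explore from F.
Distance 1: reach B, E.
Found E.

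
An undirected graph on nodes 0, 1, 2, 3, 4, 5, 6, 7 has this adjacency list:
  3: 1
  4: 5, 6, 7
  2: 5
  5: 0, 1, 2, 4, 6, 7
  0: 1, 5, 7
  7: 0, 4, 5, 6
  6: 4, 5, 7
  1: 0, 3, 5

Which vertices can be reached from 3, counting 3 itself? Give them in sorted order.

Start at 3.
Its neighbours: 1.
Then their neighbours: 0, 5.
Then next layer: 2, 4, 6, 7.
Every vertex is now reached.

0, 1, 2, 3, 4, 5, 6, 7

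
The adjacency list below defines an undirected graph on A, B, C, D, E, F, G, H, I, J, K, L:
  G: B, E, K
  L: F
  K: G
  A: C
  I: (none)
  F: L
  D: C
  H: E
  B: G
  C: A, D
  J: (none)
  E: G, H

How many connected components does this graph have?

5

From A: component {A, C, D}.
From B: component {B, E, G, H, K}.
From F: component {F, L}.
From I: component {I}.
From J: component {J}.
That's 5 components.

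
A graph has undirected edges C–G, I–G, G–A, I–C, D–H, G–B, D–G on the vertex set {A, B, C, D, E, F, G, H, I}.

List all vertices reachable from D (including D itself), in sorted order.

A, B, C, D, G, H, I

Start at D.
Its neighbours: G, H.
Then their neighbours: A, B, C, I.
Nothing further is reachable.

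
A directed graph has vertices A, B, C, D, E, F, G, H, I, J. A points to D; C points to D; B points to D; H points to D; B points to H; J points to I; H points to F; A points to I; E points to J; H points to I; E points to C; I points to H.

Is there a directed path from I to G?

Explore from I.
Distance 1: reach H.
Distance 2: reach D, F.
The search from I is exhausted; no directed path reaches G.

No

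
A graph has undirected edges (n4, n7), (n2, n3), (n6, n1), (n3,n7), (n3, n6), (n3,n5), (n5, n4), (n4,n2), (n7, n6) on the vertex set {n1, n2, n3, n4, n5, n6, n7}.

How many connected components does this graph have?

From n1: component {n1, n2, n3, n4, n5, n6, n7}.
That's 1 component.

1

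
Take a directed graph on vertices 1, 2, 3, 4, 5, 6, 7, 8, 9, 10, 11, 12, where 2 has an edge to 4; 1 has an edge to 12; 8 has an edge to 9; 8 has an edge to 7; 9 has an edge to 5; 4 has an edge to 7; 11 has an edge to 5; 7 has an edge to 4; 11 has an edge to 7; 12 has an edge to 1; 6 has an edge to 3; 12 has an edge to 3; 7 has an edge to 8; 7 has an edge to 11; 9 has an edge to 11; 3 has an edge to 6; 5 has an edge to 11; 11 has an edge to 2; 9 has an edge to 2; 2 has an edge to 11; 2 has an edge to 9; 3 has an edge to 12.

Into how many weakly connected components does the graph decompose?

From 1: component {1, 3, 6, 12}.
From 2: component {2, 4, 5, 7, 8, 9, 11}.
From 10: component {10}.
That's 3 components.

3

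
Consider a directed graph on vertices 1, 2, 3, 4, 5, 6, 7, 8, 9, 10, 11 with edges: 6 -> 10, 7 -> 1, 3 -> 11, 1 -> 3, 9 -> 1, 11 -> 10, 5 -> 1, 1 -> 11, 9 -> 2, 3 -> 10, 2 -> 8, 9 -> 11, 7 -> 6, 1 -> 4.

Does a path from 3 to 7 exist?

No

Explore from 3.
Distance 1: reach 10, 11.
The search from 3 is exhausted; no directed path reaches 7.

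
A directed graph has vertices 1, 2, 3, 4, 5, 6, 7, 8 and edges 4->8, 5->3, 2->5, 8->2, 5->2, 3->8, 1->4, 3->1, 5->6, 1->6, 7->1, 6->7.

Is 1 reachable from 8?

Yes

Explore from 8.
Distance 1: reach 2.
Distance 2: reach 5.
Distance 3: reach 3, 6.
Distance 4: reach 1, 7.
Found 1.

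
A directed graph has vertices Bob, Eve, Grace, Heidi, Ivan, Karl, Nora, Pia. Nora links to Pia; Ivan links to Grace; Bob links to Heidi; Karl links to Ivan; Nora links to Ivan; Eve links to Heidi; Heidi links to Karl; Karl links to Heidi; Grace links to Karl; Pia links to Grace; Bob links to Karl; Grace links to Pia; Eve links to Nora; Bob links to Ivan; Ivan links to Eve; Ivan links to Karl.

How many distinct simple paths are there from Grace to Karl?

1

Grace→Karl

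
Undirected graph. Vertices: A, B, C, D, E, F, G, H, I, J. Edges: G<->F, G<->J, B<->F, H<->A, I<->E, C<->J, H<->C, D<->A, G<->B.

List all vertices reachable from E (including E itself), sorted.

E, I

Start at E.
Its neighbours: I.
Nothing further is reachable.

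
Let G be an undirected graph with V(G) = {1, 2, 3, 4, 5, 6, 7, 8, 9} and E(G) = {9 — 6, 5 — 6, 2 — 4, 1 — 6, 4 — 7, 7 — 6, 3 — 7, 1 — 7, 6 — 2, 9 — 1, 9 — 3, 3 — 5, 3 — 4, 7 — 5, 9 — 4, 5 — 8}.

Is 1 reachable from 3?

Explore from 3.
Distance 1: reach 4, 5, 7, 9.
Distance 2: reach 1, 2, 6, 8.
Found 1.

Yes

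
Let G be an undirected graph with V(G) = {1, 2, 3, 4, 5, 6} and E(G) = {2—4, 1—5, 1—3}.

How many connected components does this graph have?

3

From 1: component {1, 3, 5}.
From 2: component {2, 4}.
From 6: component {6}.
That's 3 components.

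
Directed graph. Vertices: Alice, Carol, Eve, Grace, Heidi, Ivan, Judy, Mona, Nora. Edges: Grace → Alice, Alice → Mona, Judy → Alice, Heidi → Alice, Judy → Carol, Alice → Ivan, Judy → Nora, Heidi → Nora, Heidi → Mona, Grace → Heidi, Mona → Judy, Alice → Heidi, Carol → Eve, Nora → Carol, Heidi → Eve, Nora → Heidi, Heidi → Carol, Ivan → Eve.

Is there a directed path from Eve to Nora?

No

Eve has no outgoing edges, so nothing is reachable from it.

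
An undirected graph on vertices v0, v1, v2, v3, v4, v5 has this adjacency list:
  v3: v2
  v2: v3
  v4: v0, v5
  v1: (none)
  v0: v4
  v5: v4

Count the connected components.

From v0: component {v0, v4, v5}.
From v1: component {v1}.
From v2: component {v2, v3}.
That's 3 components.

3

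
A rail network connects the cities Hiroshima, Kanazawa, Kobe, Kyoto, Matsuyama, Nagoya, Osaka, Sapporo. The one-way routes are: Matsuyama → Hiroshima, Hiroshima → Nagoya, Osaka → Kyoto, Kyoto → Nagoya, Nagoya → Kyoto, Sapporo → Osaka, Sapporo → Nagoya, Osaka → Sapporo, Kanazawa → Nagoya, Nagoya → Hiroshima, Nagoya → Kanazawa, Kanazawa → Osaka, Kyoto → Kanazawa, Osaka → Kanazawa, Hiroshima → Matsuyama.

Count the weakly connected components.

From Hiroshima: component {Hiroshima, Kanazawa, Kyoto, Matsuyama, Nagoya, Osaka, Sapporo}.
From Kobe: component {Kobe}.
That's 2 components.

2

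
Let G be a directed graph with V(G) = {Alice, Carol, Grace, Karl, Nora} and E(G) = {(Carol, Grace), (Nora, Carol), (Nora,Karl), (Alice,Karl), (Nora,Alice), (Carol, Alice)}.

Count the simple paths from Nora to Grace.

Nora→Carol→Grace

1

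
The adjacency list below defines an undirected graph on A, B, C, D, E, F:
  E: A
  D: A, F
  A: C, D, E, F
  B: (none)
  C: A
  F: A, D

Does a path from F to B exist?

No

Explore from F.
Distance 1: reach A, D.
Distance 2: reach C, E.
The search is exhausted without reaching B; it lies in a different component.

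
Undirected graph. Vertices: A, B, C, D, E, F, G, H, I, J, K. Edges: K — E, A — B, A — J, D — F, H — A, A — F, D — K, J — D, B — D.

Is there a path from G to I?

G has no edges, so nothing is reachable from it.

No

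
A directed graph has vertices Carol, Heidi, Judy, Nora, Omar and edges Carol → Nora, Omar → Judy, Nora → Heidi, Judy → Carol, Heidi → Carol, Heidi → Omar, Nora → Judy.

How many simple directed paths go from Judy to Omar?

Judy→Carol→Nora→Heidi→Omar

1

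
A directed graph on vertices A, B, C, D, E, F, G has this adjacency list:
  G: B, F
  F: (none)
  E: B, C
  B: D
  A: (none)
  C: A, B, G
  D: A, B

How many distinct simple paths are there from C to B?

2

C→B
C→G→B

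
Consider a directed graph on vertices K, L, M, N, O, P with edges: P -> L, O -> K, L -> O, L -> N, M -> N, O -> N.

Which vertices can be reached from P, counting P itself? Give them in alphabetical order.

K, L, N, O, P

Start at P.
Its neighbours: L.
Then their neighbours: N, O.
Then next layer: K.
Nothing further is reachable.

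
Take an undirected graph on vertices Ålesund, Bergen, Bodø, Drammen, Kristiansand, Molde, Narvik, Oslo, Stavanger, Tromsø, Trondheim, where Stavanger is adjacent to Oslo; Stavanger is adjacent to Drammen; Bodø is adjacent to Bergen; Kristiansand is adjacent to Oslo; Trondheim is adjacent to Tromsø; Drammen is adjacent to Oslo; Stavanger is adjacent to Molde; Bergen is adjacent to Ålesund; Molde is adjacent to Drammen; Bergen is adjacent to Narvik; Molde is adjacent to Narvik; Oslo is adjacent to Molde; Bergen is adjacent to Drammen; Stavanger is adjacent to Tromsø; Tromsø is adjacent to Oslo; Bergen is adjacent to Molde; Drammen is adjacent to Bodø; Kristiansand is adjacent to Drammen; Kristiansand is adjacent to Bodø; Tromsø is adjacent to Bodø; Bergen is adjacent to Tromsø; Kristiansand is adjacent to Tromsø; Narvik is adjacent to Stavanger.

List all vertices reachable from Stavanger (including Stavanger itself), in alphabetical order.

Start at Stavanger.
Its neighbours: Drammen, Molde, Narvik, Oslo, Tromsø.
Then their neighbours: Bergen, Bodø, Kristiansand, Trondheim.
Then next layer: Ålesund.
Every vertex is now reached.

Ålesund, Bergen, Bodø, Drammen, Kristiansand, Molde, Narvik, Oslo, Stavanger, Tromsø, Trondheim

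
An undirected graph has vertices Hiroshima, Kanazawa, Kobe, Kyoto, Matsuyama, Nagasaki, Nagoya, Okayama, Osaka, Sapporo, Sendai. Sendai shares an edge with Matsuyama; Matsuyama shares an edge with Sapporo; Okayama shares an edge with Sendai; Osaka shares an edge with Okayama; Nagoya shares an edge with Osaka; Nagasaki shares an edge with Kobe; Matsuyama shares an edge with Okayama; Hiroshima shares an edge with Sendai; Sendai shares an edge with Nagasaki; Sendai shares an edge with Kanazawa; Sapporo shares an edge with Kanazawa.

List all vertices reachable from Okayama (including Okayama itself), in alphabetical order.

Hiroshima, Kanazawa, Kobe, Matsuyama, Nagasaki, Nagoya, Okayama, Osaka, Sapporo, Sendai

Start at Okayama.
Its neighbours: Matsuyama, Osaka, Sendai.
Then their neighbours: Hiroshima, Kanazawa, Nagasaki, Nagoya, Sapporo.
Then next layer: Kobe.
Nothing further is reachable.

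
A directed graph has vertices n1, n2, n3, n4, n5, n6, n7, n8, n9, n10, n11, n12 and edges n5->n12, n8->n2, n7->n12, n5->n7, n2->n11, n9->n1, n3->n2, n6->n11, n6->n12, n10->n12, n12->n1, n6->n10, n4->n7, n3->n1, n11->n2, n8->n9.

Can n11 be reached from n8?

Explore from n8.
Distance 1: reach n2, n9.
Distance 2: reach n1, n11.
Found n11.

Yes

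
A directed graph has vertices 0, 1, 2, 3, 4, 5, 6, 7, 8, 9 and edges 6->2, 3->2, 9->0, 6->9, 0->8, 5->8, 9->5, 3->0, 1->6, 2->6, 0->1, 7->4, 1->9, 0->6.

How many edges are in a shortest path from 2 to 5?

Distance 0: 2.
Distance 1: 6.
Distance 2: 9.
Distance 3: 0, 5 — contains 5.

3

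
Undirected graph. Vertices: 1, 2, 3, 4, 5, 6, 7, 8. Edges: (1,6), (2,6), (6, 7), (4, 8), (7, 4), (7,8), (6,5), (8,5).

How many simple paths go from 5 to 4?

4

5–6–7–4
5–6–7–8–4
5–8–4
5–8–7–4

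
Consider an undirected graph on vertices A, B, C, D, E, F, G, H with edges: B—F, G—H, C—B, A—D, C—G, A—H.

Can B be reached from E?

E has no edges, so nothing is reachable from it.

No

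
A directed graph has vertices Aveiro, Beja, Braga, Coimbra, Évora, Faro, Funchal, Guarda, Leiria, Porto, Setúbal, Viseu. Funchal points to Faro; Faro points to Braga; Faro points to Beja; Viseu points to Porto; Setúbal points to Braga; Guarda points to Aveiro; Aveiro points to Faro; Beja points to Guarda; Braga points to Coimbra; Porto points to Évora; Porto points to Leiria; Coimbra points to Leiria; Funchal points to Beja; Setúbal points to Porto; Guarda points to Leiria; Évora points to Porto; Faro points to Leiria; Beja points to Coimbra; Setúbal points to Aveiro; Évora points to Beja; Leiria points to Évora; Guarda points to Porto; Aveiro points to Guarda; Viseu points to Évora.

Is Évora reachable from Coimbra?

Yes

Explore from Coimbra.
Distance 1: reach Leiria.
Distance 2: reach Évora.
Found Évora.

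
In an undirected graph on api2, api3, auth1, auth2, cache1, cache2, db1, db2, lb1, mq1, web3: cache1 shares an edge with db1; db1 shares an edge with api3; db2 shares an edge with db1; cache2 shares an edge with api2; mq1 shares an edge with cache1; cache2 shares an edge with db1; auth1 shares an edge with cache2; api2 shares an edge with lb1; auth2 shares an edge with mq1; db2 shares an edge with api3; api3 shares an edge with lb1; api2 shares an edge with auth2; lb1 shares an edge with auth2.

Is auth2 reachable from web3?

web3 has no edges, so nothing is reachable from it.

No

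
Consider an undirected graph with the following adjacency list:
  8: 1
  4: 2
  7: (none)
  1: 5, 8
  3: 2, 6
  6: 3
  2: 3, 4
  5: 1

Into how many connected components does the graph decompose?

From 1: component {1, 5, 8}.
From 2: component {2, 3, 4, 6}.
From 7: component {7}.
That's 3 components.

3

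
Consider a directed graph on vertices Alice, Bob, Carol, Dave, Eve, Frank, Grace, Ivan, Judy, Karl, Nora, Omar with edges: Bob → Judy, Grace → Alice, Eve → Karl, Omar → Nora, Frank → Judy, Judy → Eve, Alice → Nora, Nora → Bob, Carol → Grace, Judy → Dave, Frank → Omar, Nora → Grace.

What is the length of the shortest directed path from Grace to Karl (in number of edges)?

Distance 0: Grace.
Distance 1: Alice.
Distance 2: Nora.
Distance 3: Bob.
Distance 4: Judy.
Distance 5: Dave, Eve.
Distance 6: Karl — contains Karl.

6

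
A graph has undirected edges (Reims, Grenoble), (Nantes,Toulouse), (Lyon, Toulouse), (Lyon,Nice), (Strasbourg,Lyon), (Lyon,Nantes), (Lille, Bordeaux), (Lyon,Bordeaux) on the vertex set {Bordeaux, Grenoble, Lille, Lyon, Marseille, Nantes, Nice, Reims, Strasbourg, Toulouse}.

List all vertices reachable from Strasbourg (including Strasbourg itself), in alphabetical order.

Start at Strasbourg.
Its neighbours: Lyon.
Then their neighbours: Bordeaux, Nantes, Nice, Toulouse.
Then next layer: Lille.
Nothing further is reachable.

Bordeaux, Lille, Lyon, Nantes, Nice, Strasbourg, Toulouse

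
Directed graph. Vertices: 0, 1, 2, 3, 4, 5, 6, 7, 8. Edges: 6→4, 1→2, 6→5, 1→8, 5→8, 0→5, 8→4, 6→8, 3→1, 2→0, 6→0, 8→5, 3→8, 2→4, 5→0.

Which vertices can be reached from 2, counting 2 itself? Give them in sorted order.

0, 2, 4, 5, 8

Start at 2.
Its neighbours: 0, 4.
Then their neighbours: 5.
Then next layer: 8.
Nothing further is reachable.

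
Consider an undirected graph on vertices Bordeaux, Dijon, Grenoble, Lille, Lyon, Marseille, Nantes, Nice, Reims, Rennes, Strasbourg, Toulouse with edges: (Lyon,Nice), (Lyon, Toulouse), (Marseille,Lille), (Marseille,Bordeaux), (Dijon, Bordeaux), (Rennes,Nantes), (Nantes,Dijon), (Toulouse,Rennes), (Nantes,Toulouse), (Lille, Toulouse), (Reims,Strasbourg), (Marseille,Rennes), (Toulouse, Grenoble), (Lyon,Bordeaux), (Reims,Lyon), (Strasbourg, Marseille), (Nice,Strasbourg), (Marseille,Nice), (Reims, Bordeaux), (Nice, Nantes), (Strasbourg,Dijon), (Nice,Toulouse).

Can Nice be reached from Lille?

Yes

Explore from Lille.
Distance 1: reach Marseille, Toulouse.
Distance 2: reach Bordeaux, Grenoble, Lyon, Nantes, Nice, Rennes, Strasbourg.
Found Nice.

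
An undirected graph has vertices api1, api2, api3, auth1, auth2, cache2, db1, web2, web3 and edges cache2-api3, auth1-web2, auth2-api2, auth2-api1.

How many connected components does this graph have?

From api1: component {api1, api2, auth2}.
From api3: component {api3, cache2}.
From auth1: component {auth1, web2}.
From db1: component {db1}.
From web3: component {web3}.
That's 5 components.

5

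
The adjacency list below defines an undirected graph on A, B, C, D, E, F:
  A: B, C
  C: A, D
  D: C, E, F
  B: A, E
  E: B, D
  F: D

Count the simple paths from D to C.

D–C
D–E–B–A–C

2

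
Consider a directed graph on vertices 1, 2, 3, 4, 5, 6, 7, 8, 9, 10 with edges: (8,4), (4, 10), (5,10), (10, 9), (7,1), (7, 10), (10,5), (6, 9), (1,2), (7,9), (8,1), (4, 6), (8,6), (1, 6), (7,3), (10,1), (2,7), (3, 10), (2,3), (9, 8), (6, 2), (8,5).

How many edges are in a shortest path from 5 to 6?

Distance 0: 5.
Distance 1: 10.
Distance 2: 1, 9.
Distance 3: 2, 6, 8 — contains 6.

3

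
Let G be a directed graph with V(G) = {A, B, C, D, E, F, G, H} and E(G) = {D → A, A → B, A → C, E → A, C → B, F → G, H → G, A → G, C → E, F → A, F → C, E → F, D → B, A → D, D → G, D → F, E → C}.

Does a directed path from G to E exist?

G has no outgoing edges, so nothing is reachable from it.

No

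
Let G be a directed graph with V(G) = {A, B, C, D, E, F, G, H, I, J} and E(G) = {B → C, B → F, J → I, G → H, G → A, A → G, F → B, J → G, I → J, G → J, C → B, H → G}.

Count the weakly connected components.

4

From A: component {A, G, H, I, J}.
From B: component {B, C, F}.
From D: component {D}.
From E: component {E}.
That's 4 components.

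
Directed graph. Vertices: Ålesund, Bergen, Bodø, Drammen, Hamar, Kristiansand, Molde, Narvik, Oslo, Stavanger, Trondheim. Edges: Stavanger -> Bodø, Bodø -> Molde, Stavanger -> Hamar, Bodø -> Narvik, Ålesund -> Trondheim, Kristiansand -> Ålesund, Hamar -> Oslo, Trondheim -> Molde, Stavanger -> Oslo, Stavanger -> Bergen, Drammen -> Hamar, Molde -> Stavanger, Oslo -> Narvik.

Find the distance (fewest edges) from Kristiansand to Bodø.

Distance 0: Kristiansand.
Distance 1: Ålesund.
Distance 2: Trondheim.
Distance 3: Molde.
Distance 4: Stavanger.
Distance 5: Bergen, Bodø, Hamar, Oslo — contains Bodø.

5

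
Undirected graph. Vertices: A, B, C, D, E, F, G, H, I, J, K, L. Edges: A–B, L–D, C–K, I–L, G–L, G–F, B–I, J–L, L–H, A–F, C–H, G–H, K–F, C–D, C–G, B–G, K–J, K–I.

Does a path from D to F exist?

Yes

Explore from D.
Distance 1: reach C, L.
Distance 2: reach G, H, I, J, K.
Distance 3: reach B, F.
Found F.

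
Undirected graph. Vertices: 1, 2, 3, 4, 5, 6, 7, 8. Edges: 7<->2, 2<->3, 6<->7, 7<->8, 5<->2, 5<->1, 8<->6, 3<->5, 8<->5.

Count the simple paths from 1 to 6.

1–5–2–7–6
1–5–2–7–8–6
1–5–3–2–7–6
1–5–3–2–7–8–6
1–5–8–6
1–5–8–7–6

6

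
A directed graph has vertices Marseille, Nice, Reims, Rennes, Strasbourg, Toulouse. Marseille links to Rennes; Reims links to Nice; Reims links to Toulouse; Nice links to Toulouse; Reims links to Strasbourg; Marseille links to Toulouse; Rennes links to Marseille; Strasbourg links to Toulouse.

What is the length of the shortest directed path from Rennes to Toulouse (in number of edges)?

2

Distance 0: Rennes.
Distance 1: Marseille.
Distance 2: Toulouse — contains Toulouse.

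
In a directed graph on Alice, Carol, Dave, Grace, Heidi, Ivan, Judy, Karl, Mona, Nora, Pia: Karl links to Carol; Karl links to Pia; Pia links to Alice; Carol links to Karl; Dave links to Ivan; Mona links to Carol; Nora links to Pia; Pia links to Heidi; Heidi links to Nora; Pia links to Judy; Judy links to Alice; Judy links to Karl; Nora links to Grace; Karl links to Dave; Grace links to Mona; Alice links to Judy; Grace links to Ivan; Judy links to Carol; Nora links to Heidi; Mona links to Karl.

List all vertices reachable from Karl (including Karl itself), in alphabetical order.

Alice, Carol, Dave, Grace, Heidi, Ivan, Judy, Karl, Mona, Nora, Pia

Start at Karl.
Its neighbours: Carol, Dave, Pia.
Then their neighbours: Alice, Heidi, Ivan, Judy.
Then next layer: Nora.
Then next layer: Grace.
Then next layer: Mona.
Every vertex is now reached.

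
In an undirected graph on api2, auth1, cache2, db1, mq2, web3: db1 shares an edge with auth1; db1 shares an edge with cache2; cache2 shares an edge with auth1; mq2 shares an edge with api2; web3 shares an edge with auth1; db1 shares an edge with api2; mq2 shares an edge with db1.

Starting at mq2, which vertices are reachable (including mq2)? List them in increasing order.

Start at mq2.
Its neighbours: api2, db1.
Then their neighbours: auth1, cache2.
Then next layer: web3.
Every vertex is now reached.

api2, auth1, cache2, db1, mq2, web3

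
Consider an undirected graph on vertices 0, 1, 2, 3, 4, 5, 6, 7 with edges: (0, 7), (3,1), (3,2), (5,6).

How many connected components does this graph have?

From 0: component {0, 7}.
From 1: component {1, 2, 3}.
From 4: component {4}.
From 5: component {5, 6}.
That's 4 components.

4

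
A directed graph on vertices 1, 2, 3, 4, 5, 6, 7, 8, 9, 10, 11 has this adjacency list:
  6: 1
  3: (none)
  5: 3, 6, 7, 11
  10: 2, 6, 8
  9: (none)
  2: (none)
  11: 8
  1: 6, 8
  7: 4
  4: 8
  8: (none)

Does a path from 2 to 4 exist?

No

2 has no outgoing edges, so nothing is reachable from it.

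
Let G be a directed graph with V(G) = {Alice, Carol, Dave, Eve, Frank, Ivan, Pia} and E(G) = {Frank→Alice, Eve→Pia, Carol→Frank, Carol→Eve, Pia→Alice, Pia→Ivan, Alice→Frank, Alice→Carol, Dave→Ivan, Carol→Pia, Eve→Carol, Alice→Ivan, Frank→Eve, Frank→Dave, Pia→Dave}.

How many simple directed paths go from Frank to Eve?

2

Frank→Alice→Carol→Eve
Frank→Eve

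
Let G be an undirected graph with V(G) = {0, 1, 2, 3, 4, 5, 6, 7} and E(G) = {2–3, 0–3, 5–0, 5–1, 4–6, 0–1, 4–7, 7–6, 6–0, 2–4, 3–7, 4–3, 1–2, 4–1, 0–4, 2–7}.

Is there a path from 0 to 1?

Yes

Explore from 0.
Distance 1: reach 1, 3, 4, 5, 6.
Found 1.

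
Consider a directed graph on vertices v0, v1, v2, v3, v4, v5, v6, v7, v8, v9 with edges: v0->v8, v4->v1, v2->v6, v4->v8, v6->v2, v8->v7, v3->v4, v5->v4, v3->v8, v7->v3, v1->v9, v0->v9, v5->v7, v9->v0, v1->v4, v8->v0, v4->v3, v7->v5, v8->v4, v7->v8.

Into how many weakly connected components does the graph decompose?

From v0: component {v0, v1, v3, v4, v5, v7, v8, v9}.
From v2: component {v2, v6}.
That's 2 components.

2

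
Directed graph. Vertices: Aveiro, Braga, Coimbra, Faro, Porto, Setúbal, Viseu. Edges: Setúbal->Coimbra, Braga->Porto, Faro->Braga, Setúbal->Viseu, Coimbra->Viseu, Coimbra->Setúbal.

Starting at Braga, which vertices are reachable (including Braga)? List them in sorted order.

Start at Braga.
Its neighbours: Porto.
Nothing further is reachable.

Braga, Porto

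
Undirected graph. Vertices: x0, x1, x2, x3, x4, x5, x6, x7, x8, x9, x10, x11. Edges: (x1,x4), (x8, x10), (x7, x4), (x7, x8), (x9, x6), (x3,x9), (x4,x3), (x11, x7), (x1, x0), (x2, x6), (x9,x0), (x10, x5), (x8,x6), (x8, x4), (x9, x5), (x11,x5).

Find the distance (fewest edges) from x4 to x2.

3

Distance 0: x4.
Distance 1: x1, x3, x7, x8.
Distance 2: x0, x6, x9, x10, x11.
Distance 3: x2, x5 — contains x2.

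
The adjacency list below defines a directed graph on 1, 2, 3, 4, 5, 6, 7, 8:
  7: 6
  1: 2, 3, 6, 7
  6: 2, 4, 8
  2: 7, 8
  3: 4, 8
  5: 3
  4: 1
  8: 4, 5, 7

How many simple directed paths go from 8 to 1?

8→4→1
8→5→3→4→1
8→7→6→4→1

3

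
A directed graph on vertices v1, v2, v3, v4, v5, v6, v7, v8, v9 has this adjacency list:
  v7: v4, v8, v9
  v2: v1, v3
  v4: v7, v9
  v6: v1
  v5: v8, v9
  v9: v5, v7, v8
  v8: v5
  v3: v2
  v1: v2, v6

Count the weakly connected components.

From v1: component {v1, v2, v3, v6}.
From v4: component {v4, v5, v7, v8, v9}.
That's 2 components.

2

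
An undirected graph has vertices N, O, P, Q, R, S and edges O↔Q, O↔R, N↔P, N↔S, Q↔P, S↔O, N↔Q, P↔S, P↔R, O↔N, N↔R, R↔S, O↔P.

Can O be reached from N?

Explore from N.
Distance 1: reach O, P, Q, R, S.
Found O.

Yes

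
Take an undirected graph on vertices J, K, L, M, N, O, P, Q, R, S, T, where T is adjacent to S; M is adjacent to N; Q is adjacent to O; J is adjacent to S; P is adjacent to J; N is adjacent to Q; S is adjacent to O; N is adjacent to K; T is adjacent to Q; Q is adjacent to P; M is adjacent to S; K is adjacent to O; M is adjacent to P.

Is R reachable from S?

No

Explore from S.
Distance 1: reach J, M, O, T.
Distance 2: reach K, N, P, Q.
The search is exhausted without reaching R; it lies in a different component.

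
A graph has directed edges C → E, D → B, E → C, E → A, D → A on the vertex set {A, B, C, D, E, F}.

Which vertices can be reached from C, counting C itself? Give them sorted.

A, C, E

Start at C.
Its neighbours: E.
Then their neighbours: A.
Nothing further is reachable.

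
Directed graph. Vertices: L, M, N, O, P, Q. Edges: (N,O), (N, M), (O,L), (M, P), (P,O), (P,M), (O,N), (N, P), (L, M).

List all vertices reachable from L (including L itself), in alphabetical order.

L, M, N, O, P

Start at L.
Its neighbours: M.
Then their neighbours: P.
Then next layer: O.
Then next layer: N.
Nothing further is reachable.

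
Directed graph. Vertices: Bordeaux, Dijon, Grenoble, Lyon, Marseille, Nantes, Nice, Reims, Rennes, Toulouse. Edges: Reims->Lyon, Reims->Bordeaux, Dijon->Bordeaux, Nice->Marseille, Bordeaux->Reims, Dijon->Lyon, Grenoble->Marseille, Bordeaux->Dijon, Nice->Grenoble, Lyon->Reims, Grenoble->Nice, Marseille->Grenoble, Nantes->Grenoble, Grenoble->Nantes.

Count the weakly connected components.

From Bordeaux: component {Bordeaux, Dijon, Lyon, Reims}.
From Grenoble: component {Grenoble, Marseille, Nantes, Nice}.
From Rennes: component {Rennes}.
From Toulouse: component {Toulouse}.
That's 4 components.

4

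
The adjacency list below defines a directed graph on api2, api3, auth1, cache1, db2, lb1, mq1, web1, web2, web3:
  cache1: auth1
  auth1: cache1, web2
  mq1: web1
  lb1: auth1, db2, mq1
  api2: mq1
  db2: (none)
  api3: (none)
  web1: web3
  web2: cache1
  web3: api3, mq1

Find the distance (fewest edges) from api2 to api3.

Distance 0: api2.
Distance 1: mq1.
Distance 2: web1.
Distance 3: web3.
Distance 4: api3 — contains api3.

4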